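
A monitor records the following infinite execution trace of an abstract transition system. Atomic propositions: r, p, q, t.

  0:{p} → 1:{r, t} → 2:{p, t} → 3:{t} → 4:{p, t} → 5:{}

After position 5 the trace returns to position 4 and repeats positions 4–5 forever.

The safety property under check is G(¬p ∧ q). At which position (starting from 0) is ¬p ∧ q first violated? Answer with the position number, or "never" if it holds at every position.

0

At position 0 the labels are {p}, so ¬p ∧ q is false there. This is the first violation.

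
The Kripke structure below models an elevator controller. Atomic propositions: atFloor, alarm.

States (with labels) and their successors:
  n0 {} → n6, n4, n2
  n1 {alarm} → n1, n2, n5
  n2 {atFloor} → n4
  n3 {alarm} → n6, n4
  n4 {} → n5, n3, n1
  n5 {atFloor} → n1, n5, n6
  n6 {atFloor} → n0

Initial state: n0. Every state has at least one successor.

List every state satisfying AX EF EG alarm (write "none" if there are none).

States satisfying EF EG alarm: {n0, n1, n2, n3, n4, n5, n6}.
States satisfying AX EF EG alarm: {n0, n1, n2, n3, n4, n5, n6}.

{n0, n1, n2, n3, n4, n5, n6}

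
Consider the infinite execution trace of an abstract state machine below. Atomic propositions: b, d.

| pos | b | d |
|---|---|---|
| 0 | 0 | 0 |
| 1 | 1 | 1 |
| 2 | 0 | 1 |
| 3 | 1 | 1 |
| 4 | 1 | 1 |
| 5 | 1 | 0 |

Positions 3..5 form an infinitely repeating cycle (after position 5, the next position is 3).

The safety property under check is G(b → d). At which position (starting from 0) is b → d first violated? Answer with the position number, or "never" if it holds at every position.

5

Check b → d at each position in order: 0 ✓, 1 ✓, 2 ✓, 3 ✓, 4 ✓.
At position 5 the labels are {b}, so b → d is false there. This is the first violation.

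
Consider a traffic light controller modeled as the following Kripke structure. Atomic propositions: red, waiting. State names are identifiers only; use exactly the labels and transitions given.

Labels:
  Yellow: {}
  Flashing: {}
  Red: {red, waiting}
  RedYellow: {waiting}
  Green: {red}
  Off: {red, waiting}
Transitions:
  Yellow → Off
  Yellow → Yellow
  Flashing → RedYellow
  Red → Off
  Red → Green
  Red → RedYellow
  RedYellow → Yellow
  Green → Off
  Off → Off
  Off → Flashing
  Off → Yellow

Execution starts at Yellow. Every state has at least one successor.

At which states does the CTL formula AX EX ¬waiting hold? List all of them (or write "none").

{Yellow, Flashing, RedYellow, Green}

States satisfying EX ¬waiting: {Yellow, Red, RedYellow, Off}.
States satisfying AX EX ¬waiting: {Yellow, Flashing, RedYellow, Green}.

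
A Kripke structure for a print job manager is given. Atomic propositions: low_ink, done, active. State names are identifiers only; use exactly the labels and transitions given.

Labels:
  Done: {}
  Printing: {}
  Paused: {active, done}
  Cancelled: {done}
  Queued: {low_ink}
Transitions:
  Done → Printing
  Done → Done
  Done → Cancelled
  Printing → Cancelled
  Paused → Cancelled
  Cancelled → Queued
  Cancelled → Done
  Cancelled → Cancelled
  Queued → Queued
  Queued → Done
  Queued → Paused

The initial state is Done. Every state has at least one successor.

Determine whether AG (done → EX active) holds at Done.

States satisfying done → EX active: {Done, Printing, Queued}.
States satisfying AG (done → EX active): ∅.
Cancelled is reachable from Done and violates done → EX active, so AG fails at Done.
Done ∉ Sat(AG (done → EX active)).

No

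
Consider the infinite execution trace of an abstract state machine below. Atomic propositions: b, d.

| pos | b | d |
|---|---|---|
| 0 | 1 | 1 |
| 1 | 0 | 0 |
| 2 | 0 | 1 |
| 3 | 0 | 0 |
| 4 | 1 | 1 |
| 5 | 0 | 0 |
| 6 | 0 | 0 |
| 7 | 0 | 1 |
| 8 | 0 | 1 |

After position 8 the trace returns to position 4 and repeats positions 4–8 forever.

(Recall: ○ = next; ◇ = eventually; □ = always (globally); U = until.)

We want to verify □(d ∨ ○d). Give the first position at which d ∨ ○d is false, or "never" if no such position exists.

5

Check d ∨ ○d at each position in order: 0 ✓, 1 ✓, 2 ✓, 3 ✓, 4 ✓.
At position 5 the labels are {} and the next position 6 has {}, so d ∨ ○d is false there. This is the first violation.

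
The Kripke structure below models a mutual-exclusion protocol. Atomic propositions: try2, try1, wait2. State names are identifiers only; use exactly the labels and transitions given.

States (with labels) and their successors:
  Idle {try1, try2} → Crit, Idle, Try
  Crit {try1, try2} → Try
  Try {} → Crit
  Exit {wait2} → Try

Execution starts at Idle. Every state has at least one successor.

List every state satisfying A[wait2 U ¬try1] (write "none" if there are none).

States satisfying wait2: {Exit}.
States satisfying ¬try1: {Try, Exit}.
States satisfying A[wait2 U ¬try1]: {Try, Exit}.

{Try, Exit}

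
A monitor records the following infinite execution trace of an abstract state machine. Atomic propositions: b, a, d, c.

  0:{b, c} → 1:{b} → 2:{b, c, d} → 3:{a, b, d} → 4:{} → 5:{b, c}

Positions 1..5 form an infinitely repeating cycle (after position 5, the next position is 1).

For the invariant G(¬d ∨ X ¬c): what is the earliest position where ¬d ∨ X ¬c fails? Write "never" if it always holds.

¬d ∨ X ¬c holds at every position 0..5, and those are all the positions the trace ever visits, so the invariant G(¬d ∨ X ¬c) is never violated.

never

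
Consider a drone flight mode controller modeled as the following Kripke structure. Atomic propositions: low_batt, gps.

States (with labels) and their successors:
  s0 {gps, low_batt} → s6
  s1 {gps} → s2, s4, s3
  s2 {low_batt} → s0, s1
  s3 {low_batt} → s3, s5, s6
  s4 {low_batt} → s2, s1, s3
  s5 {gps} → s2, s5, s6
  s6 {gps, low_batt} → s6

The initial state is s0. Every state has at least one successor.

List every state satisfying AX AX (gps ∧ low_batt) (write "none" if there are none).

{s0, s6}

States satisfying AX (gps ∧ low_batt): {s0, s6}.
States satisfying AX AX (gps ∧ low_batt): {s0, s6}.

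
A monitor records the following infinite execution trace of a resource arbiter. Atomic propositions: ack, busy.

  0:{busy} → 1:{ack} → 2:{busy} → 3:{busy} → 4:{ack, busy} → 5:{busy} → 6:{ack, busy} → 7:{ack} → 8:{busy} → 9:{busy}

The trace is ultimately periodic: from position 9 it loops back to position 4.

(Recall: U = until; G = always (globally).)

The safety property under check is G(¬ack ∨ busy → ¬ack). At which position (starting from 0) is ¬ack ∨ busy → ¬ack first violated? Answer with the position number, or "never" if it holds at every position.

Check ¬ack ∨ busy → ¬ack at each position in order: 0 ✓, 1 ✓, 2 ✓, 3 ✓.
At position 4 the labels are {ack, busy}, so ¬ack ∨ busy → ¬ack is false there. This is the first violation.

4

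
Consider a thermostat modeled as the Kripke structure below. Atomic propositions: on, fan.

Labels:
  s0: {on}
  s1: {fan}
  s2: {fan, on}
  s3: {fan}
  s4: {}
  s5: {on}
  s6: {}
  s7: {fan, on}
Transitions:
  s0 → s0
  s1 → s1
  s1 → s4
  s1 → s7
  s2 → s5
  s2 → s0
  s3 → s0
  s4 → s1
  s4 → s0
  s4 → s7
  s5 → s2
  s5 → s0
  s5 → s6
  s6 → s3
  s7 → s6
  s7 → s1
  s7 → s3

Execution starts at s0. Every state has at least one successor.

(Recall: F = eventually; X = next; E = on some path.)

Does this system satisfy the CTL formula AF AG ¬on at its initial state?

States satisfying AG ¬on: ∅.
States satisfying AF AG ¬on: ∅.
There is a path from s0 along which AG ¬on never holds.
s0 ∉ Sat(AF AG ¬on).

Does not hold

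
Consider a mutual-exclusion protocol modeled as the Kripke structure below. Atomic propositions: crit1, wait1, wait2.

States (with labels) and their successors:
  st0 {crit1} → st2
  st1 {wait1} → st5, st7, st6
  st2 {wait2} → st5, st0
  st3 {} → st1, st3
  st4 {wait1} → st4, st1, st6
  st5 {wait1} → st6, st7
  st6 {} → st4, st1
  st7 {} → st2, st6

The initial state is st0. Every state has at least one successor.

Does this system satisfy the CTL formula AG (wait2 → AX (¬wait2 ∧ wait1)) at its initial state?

States satisfying wait2 → AX (¬wait2 ∧ wait1): {st0, st1, st3, st4, st5, st6, st7}.
States satisfying AG (wait2 → AX (¬wait2 ∧ wait1)): ∅.
st2 is reachable from st0 and violates wait2 → AX (¬wait2 ∧ wait1), so AG fails at st0.
st0 ∉ Sat(AG (wait2 → AX (¬wait2 ∧ wait1))).

Does not hold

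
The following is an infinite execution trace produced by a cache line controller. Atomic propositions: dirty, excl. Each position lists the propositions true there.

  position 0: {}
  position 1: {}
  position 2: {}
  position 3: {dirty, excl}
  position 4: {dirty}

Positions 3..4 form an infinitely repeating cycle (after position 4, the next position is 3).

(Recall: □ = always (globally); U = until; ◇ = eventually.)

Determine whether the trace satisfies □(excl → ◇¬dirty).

No

excl → ◇¬dirty must hold at every position from 0 onward. It fails at position 3, so □(excl → ◇¬dirty) is false.
Positions where excl holds: 3.
Check ◇¬dirty at each: 3→fails.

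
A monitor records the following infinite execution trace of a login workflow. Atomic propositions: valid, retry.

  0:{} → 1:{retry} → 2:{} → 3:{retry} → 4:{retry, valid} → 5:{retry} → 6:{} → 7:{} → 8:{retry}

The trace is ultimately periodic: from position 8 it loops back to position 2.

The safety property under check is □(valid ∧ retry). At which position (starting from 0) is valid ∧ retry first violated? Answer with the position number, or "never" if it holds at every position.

At position 0 the labels are {}, so valid ∧ retry is false there. This is the first violation.

0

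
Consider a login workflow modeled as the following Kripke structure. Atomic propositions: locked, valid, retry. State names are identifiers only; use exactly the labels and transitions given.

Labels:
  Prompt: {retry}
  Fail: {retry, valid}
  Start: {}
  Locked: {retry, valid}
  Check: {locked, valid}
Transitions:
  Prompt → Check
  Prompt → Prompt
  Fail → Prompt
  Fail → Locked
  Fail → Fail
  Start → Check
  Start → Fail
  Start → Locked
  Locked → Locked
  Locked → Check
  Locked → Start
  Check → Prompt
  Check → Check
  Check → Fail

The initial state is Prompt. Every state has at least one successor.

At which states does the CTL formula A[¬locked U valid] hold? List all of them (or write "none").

{Fail, Start, Locked, Check}

States satisfying ¬locked: {Prompt, Fail, Start, Locked}.
States satisfying valid: {Fail, Locked, Check}.
States satisfying A[¬locked U valid]: {Fail, Start, Locked, Check}.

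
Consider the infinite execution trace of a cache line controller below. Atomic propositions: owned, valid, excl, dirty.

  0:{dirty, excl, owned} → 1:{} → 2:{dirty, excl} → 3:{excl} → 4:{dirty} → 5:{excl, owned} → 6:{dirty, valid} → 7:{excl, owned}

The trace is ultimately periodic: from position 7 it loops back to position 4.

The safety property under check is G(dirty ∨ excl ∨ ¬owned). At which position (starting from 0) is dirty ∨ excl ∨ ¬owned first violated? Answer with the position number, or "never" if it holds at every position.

dirty ∨ excl ∨ ¬owned holds at every position 0..7, and those are all the positions the trace ever visits, so the invariant G(dirty ∨ excl ∨ ¬owned) is never violated.

never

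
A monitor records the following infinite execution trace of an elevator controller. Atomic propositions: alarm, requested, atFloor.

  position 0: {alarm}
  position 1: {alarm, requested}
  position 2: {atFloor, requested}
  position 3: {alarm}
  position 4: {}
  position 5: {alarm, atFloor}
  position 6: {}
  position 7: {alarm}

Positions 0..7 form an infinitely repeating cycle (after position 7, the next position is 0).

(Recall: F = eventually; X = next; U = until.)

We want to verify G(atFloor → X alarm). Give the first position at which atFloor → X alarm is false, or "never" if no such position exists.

5

Check atFloor → X alarm at each position in order: 0 ✓, 1 ✓, 2 ✓, 3 ✓, 4 ✓.
At position 5 the labels are {alarm, atFloor} and the next position 6 has {}, so atFloor → X alarm is false there. This is the first violation.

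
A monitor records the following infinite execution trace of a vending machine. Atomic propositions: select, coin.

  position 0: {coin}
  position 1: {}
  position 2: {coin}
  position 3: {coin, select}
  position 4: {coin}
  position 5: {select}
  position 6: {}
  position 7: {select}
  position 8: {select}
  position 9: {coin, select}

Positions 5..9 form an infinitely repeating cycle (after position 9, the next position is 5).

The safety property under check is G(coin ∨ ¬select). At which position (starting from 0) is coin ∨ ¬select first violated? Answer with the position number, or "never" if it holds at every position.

5

Check coin ∨ ¬select at each position in order: 0 ✓, 1 ✓, 2 ✓, 3 ✓, 4 ✓.
At position 5 the labels are {select}, so coin ∨ ¬select is false there. This is the first violation.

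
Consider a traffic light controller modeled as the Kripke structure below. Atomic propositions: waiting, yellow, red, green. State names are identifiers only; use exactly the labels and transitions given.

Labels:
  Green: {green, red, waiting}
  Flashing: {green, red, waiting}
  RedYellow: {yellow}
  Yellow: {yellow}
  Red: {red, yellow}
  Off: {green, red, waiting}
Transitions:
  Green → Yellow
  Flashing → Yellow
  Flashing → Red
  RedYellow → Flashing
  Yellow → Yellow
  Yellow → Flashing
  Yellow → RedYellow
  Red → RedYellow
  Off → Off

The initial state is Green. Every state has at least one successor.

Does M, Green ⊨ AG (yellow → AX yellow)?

Does not hold

States satisfying yellow → AX yellow: {Green, Flashing, Red, Off}.
States satisfying AG (yellow → AX yellow): {Off}.
RedYellow is reachable from Green and violates yellow → AX yellow, so AG fails at Green.
Green ∉ Sat(AG (yellow → AX yellow)).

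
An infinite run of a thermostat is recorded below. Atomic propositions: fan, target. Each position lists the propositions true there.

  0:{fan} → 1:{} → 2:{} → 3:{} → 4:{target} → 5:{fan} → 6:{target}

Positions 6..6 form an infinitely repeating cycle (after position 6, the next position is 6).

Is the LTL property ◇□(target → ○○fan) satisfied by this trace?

No

□(target → ○○fan) is false at every position 0..6, so it never becomes true and ◇□(target → ○○fan) fails.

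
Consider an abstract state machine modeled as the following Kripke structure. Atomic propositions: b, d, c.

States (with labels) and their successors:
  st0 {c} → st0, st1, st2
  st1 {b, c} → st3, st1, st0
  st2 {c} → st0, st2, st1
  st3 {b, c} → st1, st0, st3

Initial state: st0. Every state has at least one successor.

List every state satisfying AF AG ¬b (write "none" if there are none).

States satisfying AG ¬b: ∅.
States satisfying AF AG ¬b: ∅.

none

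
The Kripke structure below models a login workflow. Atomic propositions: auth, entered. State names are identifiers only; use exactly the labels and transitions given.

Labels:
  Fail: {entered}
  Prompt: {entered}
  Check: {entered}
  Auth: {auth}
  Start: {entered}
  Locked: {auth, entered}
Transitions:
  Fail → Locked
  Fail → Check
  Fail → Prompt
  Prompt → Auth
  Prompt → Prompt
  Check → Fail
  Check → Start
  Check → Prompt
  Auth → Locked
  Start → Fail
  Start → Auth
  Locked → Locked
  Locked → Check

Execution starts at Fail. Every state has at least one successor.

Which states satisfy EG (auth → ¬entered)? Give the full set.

States satisfying auth → ¬entered: {Fail, Prompt, Check, Auth, Start}.
States satisfying EG (auth → ¬entered): {Fail, Prompt, Check, Start}.

{Fail, Prompt, Check, Start}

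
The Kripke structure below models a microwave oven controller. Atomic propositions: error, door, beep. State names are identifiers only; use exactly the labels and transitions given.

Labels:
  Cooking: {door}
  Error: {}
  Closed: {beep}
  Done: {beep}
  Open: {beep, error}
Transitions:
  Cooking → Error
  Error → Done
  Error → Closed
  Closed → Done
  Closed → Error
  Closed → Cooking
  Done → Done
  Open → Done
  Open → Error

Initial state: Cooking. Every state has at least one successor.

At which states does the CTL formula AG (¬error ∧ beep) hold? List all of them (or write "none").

{Done}

States satisfying ¬error ∧ beep: {Closed, Done}.
States satisfying AG (¬error ∧ beep): {Done}.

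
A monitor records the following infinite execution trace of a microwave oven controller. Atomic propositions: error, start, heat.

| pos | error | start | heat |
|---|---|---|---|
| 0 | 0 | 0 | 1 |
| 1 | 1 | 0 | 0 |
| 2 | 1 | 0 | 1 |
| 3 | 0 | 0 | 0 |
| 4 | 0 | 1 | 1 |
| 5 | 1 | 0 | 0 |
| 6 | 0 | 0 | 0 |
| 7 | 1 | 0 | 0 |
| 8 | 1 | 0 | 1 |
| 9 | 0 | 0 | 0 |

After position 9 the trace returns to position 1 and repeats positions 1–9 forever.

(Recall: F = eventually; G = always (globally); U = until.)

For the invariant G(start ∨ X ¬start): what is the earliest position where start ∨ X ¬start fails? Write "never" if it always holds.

Check start ∨ X ¬start at each position in order: 0 ✓, 1 ✓, 2 ✓.
At position 3 the labels are {} and the next position 4 has {heat, start}, so start ∨ X ¬start is false there. This is the first violation.

3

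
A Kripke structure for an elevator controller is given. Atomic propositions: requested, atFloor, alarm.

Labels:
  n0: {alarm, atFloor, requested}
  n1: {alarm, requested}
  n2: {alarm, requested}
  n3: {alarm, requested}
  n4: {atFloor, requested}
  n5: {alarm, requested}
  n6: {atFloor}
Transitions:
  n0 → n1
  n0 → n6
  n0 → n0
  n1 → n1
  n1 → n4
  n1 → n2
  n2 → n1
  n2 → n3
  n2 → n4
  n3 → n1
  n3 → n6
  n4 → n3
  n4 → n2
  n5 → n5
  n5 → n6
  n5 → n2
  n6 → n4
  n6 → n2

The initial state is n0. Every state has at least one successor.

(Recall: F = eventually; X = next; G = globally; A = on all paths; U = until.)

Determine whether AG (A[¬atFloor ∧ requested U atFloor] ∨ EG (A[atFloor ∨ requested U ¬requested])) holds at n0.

States satisfying AG (A[¬atFloor ∧ requested U atFloor] ∨ EG (A[atFloor ∨ requested U ¬requested])): ∅.
n1 is reachable from n0 and violates A[¬atFloor ∧ requested U atFloor] ∨ EG (A[atFloor ∨ requested U ¬requested]), so AG fails at n0.
n0 ∉ Sat(AG (A[¬atFloor ∧ requested U atFloor] ∨ EG (A[atFloor ∨ requested U ¬requested]))).

No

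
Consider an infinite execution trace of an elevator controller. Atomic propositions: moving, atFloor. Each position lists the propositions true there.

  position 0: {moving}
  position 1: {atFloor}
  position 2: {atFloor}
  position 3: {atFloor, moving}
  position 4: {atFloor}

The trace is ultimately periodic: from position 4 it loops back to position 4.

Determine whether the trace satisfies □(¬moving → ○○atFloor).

¬moving → ○○atFloor holds at every position 0..4, and those are all positions ever visited, so □(¬moving → ○○atFloor) holds.
Positions where ¬moving holds: 1, 2, 4.
Check ○○atFloor at each: 1→ok, 2→ok, 4→ok.

Yes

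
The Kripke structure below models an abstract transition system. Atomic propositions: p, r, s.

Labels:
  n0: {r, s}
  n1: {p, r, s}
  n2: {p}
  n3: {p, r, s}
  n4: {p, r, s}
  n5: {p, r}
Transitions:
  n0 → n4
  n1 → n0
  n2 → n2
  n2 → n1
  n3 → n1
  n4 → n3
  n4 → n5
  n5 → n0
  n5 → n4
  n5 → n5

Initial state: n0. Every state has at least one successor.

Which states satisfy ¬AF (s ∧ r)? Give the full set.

{n2, n5}

States satisfying s ∧ r: {n0, n1, n3, n4}.
States satisfying AF (s ∧ r): {n0, n1, n3, n4}.
States satisfying ¬AF (s ∧ r): {n2, n5}.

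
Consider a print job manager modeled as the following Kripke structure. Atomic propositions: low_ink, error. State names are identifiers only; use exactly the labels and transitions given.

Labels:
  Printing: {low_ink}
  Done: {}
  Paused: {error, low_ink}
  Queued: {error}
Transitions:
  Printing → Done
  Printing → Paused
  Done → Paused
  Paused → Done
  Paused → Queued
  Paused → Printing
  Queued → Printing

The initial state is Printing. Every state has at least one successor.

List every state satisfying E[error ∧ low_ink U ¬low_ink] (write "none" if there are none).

{Done, Paused, Queued}

States satisfying error ∧ low_ink: {Paused}.
States satisfying ¬low_ink: {Done, Queued}.
States satisfying E[error ∧ low_ink U ¬low_ink]: {Done, Paused, Queued}.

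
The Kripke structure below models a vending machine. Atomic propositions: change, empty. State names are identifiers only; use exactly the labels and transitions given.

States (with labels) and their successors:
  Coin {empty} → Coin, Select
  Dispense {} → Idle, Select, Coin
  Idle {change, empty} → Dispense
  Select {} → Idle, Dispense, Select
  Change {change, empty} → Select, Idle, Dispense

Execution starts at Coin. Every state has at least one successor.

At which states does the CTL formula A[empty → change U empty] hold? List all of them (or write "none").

States satisfying empty → change: {Dispense, Idle, Select, Change}.
States satisfying empty: {Coin, Idle, Change}.
States satisfying A[empty → change U empty]: {Coin, Idle, Change}.

{Coin, Idle, Change}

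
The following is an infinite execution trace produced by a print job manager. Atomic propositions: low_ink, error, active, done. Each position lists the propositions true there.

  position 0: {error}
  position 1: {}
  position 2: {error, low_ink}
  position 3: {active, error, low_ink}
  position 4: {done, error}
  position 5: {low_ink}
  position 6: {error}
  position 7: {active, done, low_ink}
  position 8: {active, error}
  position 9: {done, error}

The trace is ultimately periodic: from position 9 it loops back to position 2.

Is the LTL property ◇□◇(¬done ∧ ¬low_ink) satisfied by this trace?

Satisfied

□◇(¬done ∧ ¬low_ink) holds at position 0, which is reachable from 0, so ◇□◇(¬done ∧ ¬low_ink) holds.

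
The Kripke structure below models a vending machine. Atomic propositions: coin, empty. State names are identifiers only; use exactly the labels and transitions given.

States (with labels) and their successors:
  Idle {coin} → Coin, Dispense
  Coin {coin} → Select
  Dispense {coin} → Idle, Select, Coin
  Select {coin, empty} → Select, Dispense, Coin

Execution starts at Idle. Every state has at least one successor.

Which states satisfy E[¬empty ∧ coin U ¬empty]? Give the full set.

{Idle, Coin, Dispense}

States satisfying ¬empty ∧ coin: {Idle, Coin, Dispense}.
States satisfying ¬empty: {Idle, Coin, Dispense}.
States satisfying E[¬empty ∧ coin U ¬empty]: {Idle, Coin, Dispense}.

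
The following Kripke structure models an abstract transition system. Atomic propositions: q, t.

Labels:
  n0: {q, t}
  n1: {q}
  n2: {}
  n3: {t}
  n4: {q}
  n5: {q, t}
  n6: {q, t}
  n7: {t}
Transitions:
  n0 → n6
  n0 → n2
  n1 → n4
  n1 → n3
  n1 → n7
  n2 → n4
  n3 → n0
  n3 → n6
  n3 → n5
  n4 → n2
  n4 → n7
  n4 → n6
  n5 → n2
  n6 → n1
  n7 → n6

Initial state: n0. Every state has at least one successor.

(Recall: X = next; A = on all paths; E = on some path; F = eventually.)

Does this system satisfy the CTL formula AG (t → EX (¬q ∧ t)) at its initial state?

States satisfying t → EX (¬q ∧ t): {n1, n2, n4}.
States satisfying AG (t → EX (¬q ∧ t)): ∅.
n0 is reachable from n0 and violates t → EX (¬q ∧ t), so AG fails at n0.
n0 ∉ Sat(AG (t → EX (¬q ∧ t))).

Does not hold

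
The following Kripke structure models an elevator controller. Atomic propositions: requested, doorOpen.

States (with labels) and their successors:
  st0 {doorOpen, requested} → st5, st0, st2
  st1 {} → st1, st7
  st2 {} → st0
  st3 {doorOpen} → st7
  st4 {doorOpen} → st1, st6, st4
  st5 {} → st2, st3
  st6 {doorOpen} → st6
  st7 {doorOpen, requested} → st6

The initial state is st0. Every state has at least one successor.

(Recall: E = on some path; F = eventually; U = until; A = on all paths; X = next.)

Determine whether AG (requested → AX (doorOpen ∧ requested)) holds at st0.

Does not hold

States satisfying requested → AX (doorOpen ∧ requested): {st1, st2, st3, st4, st5, st6}.
States satisfying AG (requested → AX (doorOpen ∧ requested)): {st6}.
st0 is reachable from st0 and violates requested → AX (doorOpen ∧ requested), so AG fails at st0.
st0 ∉ Sat(AG (requested → AX (doorOpen ∧ requested))).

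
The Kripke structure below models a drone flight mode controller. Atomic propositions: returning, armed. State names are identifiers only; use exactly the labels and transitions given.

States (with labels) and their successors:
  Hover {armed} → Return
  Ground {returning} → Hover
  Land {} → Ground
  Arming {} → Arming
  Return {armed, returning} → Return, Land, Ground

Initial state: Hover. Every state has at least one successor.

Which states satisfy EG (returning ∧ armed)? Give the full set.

{Return}

States satisfying returning ∧ armed: {Return}.
States satisfying EG (returning ∧ armed): {Return}.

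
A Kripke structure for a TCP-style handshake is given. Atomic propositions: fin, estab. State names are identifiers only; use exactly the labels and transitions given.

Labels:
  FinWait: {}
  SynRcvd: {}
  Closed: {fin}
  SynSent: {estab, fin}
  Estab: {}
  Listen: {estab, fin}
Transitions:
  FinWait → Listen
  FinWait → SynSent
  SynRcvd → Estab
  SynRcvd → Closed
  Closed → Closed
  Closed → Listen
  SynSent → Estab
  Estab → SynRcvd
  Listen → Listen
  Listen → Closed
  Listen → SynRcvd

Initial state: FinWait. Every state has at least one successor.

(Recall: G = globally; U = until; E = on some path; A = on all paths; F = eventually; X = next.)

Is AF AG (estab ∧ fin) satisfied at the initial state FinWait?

Violated

States satisfying AG (estab ∧ fin): ∅.
States satisfying AF AG (estab ∧ fin): ∅.
There is a path from FinWait along which AG (estab ∧ fin) never holds.
FinWait ∉ Sat(AF AG (estab ∧ fin)).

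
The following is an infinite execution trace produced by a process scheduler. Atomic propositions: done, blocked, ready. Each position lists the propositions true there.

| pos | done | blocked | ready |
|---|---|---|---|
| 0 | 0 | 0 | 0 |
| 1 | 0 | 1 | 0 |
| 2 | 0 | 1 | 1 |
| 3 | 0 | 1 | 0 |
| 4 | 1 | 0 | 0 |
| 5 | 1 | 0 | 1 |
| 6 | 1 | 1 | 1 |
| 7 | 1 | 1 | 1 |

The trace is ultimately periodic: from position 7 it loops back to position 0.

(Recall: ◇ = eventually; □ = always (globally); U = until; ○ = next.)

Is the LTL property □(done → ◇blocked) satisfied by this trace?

Yes

done → ◇blocked holds at every position 0..7, and those are all positions ever visited, so □(done → ◇blocked) holds.
Positions where done holds: 4, 5, 6, 7.
Check ◇blocked at each: 4→ok, 5→ok, 6→ok, 7→ok.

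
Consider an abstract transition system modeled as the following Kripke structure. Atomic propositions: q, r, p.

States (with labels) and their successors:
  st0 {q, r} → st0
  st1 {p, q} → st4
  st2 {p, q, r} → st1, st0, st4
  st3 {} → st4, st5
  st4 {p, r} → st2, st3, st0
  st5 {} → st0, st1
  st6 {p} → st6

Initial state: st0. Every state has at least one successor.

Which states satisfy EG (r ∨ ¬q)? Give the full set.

States satisfying r ∨ ¬q: {st0, st2, st3, st4, st5, st6}.
States satisfying EG (r ∨ ¬q): {st0, st2, st3, st4, st5, st6}.

{st0, st2, st3, st4, st5, st6}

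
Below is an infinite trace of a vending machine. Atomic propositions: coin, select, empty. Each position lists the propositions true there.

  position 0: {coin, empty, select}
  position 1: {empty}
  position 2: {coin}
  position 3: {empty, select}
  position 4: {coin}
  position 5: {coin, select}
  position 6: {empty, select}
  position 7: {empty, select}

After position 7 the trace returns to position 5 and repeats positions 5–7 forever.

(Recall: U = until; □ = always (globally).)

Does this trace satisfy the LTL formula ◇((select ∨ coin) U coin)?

(select ∨ coin) U coin holds at position 0, which is reachable from 0, so ◇((select ∨ coin) U coin) holds.

Yes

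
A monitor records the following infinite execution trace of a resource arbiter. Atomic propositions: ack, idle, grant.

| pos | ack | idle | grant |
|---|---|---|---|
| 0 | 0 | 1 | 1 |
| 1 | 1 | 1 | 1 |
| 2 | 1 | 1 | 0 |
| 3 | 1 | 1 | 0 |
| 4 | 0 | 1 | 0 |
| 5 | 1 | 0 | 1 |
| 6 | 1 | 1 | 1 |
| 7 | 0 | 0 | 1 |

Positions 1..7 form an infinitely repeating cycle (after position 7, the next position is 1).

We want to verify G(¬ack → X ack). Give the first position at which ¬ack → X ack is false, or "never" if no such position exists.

¬ack → X ack holds at every position 0..7, and those are all the positions the trace ever visits, so the invariant G(¬ack → X ack) is never violated.

never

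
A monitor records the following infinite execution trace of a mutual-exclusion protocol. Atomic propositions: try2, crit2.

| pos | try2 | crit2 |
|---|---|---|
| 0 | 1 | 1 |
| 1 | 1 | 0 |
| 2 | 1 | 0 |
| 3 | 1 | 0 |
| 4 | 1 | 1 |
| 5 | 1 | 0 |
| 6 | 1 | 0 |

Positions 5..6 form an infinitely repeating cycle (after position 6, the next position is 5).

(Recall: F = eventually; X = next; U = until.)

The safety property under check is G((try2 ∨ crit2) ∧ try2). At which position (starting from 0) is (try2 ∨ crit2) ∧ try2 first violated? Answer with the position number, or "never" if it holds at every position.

(try2 ∨ crit2) ∧ try2 holds at every position 0..6, and those are all the positions the trace ever visits, so the invariant G((try2 ∨ crit2) ∧ try2) is never violated.

never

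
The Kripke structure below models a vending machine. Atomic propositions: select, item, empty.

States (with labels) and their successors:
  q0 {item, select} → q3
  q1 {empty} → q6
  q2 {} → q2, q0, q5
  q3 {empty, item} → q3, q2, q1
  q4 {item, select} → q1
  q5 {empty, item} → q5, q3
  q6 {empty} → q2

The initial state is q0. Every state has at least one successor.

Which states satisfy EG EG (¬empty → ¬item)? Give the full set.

States satisfying EG (¬empty → ¬item): {q1, q2, q3, q5, q6}.
States satisfying EG EG (¬empty → ¬item): {q1, q2, q3, q5, q6}.

{q1, q2, q3, q5, q6}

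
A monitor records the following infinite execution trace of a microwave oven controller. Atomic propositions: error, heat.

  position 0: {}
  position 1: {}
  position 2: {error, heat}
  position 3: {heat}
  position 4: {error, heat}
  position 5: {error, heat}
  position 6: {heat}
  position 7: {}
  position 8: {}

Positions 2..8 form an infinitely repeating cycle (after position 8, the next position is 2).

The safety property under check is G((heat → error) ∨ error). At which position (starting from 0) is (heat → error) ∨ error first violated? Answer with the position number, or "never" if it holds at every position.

3

Check (heat → error) ∨ error at each position in order: 0 ✓, 1 ✓, 2 ✓.
At position 3 the labels are {heat}, so (heat → error) ∨ error is false there. This is the first violation.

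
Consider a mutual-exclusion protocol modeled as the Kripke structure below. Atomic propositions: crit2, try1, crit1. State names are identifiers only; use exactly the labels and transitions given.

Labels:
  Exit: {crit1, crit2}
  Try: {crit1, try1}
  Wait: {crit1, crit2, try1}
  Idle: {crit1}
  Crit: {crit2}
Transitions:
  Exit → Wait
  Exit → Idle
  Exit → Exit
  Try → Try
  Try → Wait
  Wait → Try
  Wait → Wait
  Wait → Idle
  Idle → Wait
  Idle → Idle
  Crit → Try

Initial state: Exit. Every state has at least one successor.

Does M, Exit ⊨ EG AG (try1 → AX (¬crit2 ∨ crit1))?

States satisfying AG (try1 → AX (¬crit2 ∨ crit1)): {Exit, Try, Wait, Idle, Crit}.
States satisfying EG AG (try1 → AX (¬crit2 ∨ crit1)): {Exit, Try, Wait, Idle, Crit}.
Exit ∈ Sat(EG AG (try1 → AX (¬crit2 ∨ crit1))).

Satisfied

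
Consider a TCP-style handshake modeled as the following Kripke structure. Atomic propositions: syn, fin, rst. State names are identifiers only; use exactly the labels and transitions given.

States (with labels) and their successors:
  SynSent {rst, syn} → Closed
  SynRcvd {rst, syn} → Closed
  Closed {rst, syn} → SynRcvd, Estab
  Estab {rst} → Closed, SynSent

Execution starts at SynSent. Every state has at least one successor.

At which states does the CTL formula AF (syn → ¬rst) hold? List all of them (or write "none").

States satisfying syn → ¬rst: {Estab}.
States satisfying AF (syn → ¬rst): {Estab}.

{Estab}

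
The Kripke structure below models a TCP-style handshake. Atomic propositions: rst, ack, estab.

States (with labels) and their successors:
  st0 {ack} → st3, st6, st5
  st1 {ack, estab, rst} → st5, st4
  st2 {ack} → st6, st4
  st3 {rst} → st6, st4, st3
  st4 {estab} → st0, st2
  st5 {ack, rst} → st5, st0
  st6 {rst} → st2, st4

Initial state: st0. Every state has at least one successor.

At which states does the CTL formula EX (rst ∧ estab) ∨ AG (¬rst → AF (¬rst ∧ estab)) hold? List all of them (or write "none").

States satisfying rst ∧ estab: {st1}.
States satisfying EX (rst ∧ estab): ∅.
States satisfying ¬rst → AF (¬rst ∧ estab): {st1, st3, st4, st5, st6}.
States satisfying AG (¬rst → AF (¬rst ∧ estab)): ∅.
States satisfying EX (rst ∧ estab) ∨ AG (¬rst → AF (¬rst ∧ estab)): ∅.

none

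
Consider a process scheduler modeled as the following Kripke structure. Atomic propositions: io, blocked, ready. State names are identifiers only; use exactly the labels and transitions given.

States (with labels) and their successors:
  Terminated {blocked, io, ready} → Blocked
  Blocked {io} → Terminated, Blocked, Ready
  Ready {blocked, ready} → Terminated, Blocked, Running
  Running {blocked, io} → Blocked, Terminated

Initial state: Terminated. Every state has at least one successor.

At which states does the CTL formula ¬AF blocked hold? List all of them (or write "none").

{Blocked}

States satisfying blocked: {Terminated, Ready, Running}.
States satisfying AF blocked: {Terminated, Ready, Running}.
States satisfying ¬AF blocked: {Blocked}.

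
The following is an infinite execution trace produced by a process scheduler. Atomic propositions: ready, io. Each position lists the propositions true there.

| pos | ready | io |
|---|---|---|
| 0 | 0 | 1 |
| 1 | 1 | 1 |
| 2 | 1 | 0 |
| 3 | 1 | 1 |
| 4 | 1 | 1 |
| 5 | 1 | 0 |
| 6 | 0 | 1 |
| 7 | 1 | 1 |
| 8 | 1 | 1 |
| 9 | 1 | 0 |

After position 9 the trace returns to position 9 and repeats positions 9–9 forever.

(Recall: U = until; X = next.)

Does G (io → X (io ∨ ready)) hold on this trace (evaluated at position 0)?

io → X (io ∨ ready) holds at every position 0..9, and those are all positions ever visited, so G (io → X (io ∨ ready)) holds.
Positions where io holds: 0, 1, 3, 4, 6, 7, 8.
Check X (io ∨ ready) at each: 0→ok, 1→ok, 3→ok, 4→ok, 6→ok, 7→ok, 8→ok.

Satisfied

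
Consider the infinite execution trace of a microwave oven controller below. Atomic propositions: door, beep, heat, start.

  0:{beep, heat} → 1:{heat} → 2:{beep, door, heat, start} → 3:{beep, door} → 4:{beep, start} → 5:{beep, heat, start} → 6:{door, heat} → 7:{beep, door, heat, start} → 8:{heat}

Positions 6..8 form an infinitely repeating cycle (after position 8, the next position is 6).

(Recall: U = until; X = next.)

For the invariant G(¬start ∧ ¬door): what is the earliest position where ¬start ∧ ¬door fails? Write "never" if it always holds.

Check ¬start ∧ ¬door at each position in order: 0 ✓, 1 ✓.
At position 2 the labels are {beep, door, heat, start}, so ¬start ∧ ¬door is false there. This is the first violation.

2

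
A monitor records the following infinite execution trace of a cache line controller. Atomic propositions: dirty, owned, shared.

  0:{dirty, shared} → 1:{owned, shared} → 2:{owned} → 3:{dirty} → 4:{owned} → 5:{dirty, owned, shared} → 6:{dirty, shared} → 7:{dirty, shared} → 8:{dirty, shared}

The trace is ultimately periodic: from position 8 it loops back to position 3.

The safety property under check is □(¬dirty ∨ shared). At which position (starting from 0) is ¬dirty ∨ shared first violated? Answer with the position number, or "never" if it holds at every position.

3

Check ¬dirty ∨ shared at each position in order: 0 ✓, 1 ✓, 2 ✓.
At position 3 the labels are {dirty}, so ¬dirty ∨ shared is false there. This is the first violation.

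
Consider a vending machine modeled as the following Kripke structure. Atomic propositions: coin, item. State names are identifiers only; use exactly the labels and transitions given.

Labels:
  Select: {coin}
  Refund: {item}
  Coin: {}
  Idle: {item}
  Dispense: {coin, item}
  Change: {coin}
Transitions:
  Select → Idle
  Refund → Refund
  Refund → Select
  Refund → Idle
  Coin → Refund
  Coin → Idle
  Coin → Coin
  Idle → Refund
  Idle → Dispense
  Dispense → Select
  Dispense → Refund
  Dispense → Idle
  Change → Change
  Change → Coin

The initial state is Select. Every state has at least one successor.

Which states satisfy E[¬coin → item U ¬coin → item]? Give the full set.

States satisfying ¬coin → item: {Select, Refund, Idle, Dispense, Change}.
States satisfying E[¬coin → item U ¬coin → item]: {Select, Refund, Idle, Dispense, Change}.

{Select, Refund, Idle, Dispense, Change}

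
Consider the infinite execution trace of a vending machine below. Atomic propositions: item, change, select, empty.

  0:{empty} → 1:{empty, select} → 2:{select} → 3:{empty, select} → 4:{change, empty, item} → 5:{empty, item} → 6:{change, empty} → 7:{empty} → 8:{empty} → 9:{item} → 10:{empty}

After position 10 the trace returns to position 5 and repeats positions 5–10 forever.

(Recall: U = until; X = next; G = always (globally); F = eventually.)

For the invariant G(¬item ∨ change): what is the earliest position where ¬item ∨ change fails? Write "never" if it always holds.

Check ¬item ∨ change at each position in order: 0 ✓, 1 ✓, 2 ✓, 3 ✓, 4 ✓.
At position 5 the labels are {empty, item}, so ¬item ∨ change is false there. This is the first violation.

5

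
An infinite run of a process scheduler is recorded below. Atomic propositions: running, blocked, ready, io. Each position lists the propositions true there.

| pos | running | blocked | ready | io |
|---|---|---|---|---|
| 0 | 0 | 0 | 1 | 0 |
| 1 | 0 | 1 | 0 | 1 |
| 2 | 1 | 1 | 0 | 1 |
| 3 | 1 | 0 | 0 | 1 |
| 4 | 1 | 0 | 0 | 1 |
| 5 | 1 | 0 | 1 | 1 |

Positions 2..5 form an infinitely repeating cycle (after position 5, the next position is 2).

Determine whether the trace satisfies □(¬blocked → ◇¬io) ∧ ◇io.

¬blocked → ◇¬io must hold at every position from 0 onward. It fails at position 3, so □(¬blocked → ◇¬io) is false.
Positions where ¬blocked holds: 0, 3, 4, 5.
Check ◇¬io at each: 0→ok, 3→fails, 4→fails, 5→fails.
io holds at position 1, which is reachable from 0, so ◇io holds.
At position 0: □(¬blocked → ◇¬io) is false; ◇io is true; so □(¬blocked → ◇¬io) ∧ ◇io is false.

Violated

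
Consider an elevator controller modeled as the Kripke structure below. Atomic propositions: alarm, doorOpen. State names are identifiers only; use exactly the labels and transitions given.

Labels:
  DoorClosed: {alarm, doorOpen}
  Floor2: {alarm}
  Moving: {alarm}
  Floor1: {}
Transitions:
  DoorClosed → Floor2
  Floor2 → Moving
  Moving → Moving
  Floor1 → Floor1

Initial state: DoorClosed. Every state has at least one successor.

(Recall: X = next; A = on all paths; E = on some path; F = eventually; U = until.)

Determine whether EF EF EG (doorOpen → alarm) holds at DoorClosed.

Yes

States satisfying EF EG (doorOpen → alarm): {DoorClosed, Floor2, Moving, Floor1}.
States satisfying EF EF EG (doorOpen → alarm): {DoorClosed, Floor2, Moving, Floor1}.
Some path from DoorClosed reaches a state where EF EG (doorOpen → alarm) holds.
DoorClosed ∈ Sat(EF EF EG (doorOpen → alarm)).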